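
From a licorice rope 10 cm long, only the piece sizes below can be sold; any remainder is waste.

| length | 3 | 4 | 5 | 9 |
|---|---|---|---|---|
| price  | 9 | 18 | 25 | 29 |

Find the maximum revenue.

Consider every possible first cut. best[k] is the best of p[i]+best[k−i] over all sellable i≤k.
best[1] = 0
best[2] = 0
best[3] = 9
best[4] = 18
best[5] = 25
best[6] = 25
best[7] = 27  (first piece 3, then best[4]=18)
best[8] = 36  (first piece 4, then best[4]=18)
best[9] = 43  (first piece 4, then best[5]=25)
best[10] = 50  (first piece 5, then best[5]=25)
One optimal cutting: 5 + 5 → ¢50.

50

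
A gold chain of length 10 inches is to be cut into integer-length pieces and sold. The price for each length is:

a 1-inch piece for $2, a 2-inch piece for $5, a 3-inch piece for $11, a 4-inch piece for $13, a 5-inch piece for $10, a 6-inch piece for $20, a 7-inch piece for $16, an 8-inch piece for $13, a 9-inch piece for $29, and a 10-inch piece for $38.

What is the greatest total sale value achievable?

38

Build R[k] bottom-up: R[k] = max over allowed piece i of (p[i] + R[k−i]).
R[1] = 2
R[2] = max(2+2, 5+0) = 5
R[3] = max(2+5, 5+2, 11+0) = 11
R[4] = max(2+11, 5+5, 11+2, 13+0) = 13
R[5] = max(2+13, 5+11, 11+5, 13+2, 10+0) = 16
R[6] = max(2+16, 5+13, 11+11, 13+5, 10+2, 20+0) = 22
R[7] = max(2+22, 5+16, 11+13, …, 20+2, 16+0) = 24
R[8] = max(2+24, 5+22, 11+16, …, 16+2, 13+0) = 27
R[9] = max(2+27, 5+24, 11+22, …, 13+2, 29+0) = 33
R[10] = max(2+33, 5+27, 11+24, …, 29+2, 38+0) = 38
Best is to sell the whole 10-inch piece uncut for $38.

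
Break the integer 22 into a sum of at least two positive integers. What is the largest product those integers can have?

Define m[k] = max over 1≤i<k of i · max(k−i, m[k−i]); the inner max lets the remainder stay uncut if that's better.
m[2] = 1×max(1,0) = 1×1 = 1
m[3] = max(1×2, 2×1) = 2
m[4] = max(1×3, 2×2, 3×1) = 4
m[5] = max(1×4, 2×3, 3×2, 4×1) = 6
m[6] = max(1×6, 2×4, 3×3, 4×2, 5×1) = 9
m[7] = max(1×9, 2×6, 3×4, 4×3, 5×2, 6×1) = 12
m[8] = max(1×12, 2×9, 3×6, …, 6×2, 7×1) = 18
m[9] = max(1×18, 2×12, 3×9, …, 7×2, 8×1) = 27
m[10] = max(1×27, 2×18, 3×12, …, 8×2, 9×1) = 36
m[11] = max(1×36, 2×27, 3×18, …, 9×2, 10×1) = 54
m[12] = max(1×54, 2×36, 3×27, …, 10×2, 11×1) = 81
m[13] = max(1×81, 2×54, 3×36, …, 11×2, 12×1) = 108
m[14] = max(1×108, 2×81, 3×54, …, 12×2, 13×1) = 162
m[15] = max(1×162, 2×108, 3×81, …, 13×2, 14×1) = 243
m[16] = max(1×243, 2×162, 3×108, …, 14×2, 15×1) = 324
m[17] = max(1×324, 2×243, 3×162, …, 15×2, 16×1) = 486
m[18] = max(1×486, 2×324, 3×243, …, 16×2, 17×1) = 729
m[19] = max(1×729, 2×486, 3×324, …, 17×2, 18×1) = 972
m[20] = max(1×972, 2×729, 3×486, …, 18×2, 19×1) = 1458
m[21] = max(1×1458, 2×972, 3×729, …, 19×2, 20×1) = 2187
m[22] = max(1×2187, 2×1458, 3×972, …, 20×2, 21×1) = 2916
One optimal split: 3 + 3 + 3 + 3 + 3 + 3 + 2 + 2; product 3×3×3×3×3×3×2×2 = 2916.

2916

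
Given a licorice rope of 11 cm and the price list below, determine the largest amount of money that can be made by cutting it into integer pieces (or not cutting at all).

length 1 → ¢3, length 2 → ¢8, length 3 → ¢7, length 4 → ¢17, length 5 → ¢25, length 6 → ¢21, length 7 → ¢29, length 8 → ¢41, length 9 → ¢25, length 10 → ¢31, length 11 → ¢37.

53

Build r[k] bottom-up: r[k] = max over allowed piece i of (p[i] + r[k−i]).
r[1] = 3
r[2] = 8
r[3] = 11  (first piece 1, then r[2]=8)
r[4] = 17
r[5] = 25
r[6] = 28  (first piece 1, then r[5]=25)
r[7] = 33  (first piece 2, then r[5]=25)
r[8] = 41
r[9] = 44  (first piece 1, then r[8]=41)
r[10] = 50  (first piece 5, then r[5]=25)
r[11] = 53  (first piece 1, then r[10]=50)
One optimal cutting: 5 + 5 + 1 → ¢25 + ¢25 + ¢3 = ¢53.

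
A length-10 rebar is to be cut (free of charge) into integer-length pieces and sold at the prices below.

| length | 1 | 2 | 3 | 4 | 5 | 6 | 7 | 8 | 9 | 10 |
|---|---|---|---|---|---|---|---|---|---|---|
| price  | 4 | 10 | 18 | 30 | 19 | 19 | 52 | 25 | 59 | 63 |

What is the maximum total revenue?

70

Consider every possible first cut. best[k] is the best of p[i]+best[k−i] over all sellable i≤k.
best[1] = 4
best[2] = 10
best[3] = 18
best[4] = 30
best[5] = 34  (first piece 1, then best[4]=30)
best[6] = 40  (first piece 2, then best[4]=30)
best[7] = 52
best[8] = 60  (first piece 4, then best[4]=30)
best[9] = 64  (first piece 1, then best[8]=60)
best[10] = 70  (first piece 2, then best[8]=60)
One optimal cutting: 4 + 4 + 2 → ₹30 + ₹30 + ₹10 = ₹70.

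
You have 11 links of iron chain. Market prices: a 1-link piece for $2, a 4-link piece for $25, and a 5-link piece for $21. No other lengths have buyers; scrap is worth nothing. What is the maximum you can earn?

56

Let f[k] be the best obtainable value from length k. For each k, try every first piece i and keep the best of price[i] + f[k−i].
f[1] = 2
f[2] = 4  (first piece 1, then f[1]=2)
f[3] = 6  (first piece 1, then f[2]=4)
f[4] = max(2+6, 25+0) = 25
f[5] = max(2+25, 25+2, 21+0) = 27
f[6] = max(2+27, 25+4, 21+2) = 29
f[7] = max(2+29, 25+6, 21+4) = 31
f[8] = max(2+31, 25+25, 21+6) = 50
f[9] = max(2+50, 25+27, 21+25) = 52
f[10] = max(2+52, 25+29, 21+27) = 54
f[11] = max(2+54, 25+31, 21+29) = 56
One optimal cutting: 4 + 4 + 1 + 1 + 1 → $56.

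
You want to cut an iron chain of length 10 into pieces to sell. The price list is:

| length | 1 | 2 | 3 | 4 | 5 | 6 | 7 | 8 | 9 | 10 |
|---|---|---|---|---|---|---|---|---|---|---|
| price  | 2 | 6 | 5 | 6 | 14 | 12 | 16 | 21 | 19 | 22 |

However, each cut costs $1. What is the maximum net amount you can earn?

Build v[k] bottom-up: v[k] = max over allowed piece i of (p[i] + v[k−i]) − 1 per cut.
v[1] = 2
v[2] = max(2+2-1, 6+0) = 6
v[3] = max(2+6-1, 6+2-1, 5+0) = 7
v[4] = max(2+7-1, 6+6-1, 5+2-1, 6+0) = 11
v[5] = max(2+11-1, 6+7-1, 5+6-1, 6+2-1, 14+0) = 14
v[6] = max(2+14-1, 6+11-1, 5+7-1, 6+6-1, 14+2-1, 12+0) = 16
v[7] = max(2+16-1, 6+14-1, 5+11-1, …, 12+2-1, 16+0) = 19
v[8] = max(2+19-1, 6+16-1, 5+14-1, …, 16+2-1, 21+0) = 21
v[9] = max(2+21-1, 6+19-1, 5+16-1, …, 21+2-1, 19+0) = 24
v[10] = max(2+24-1, 6+21-1, 5+19-1, …, 19+2-1, 22+0) = 27
One optimal plan: pieces 5 + 5 (1 cut) → $28 − $1 = $27.

27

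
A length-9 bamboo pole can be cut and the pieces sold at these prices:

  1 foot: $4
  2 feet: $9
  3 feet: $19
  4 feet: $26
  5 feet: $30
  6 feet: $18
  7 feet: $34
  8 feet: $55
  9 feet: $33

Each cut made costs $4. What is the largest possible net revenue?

55

Consider every possible first cut. r[k] is the best of p[i]+r[k−i] over all sellable i≤k, charging 4 whenever i<k.
r[1] = 4
r[2] = max(4+4-4, 9+0) = 9
r[3] = max(4+9-4, 9+4-4, 19+0) = 19
r[4] = max(4+19-4, 9+9-4, 19+4-4, 26+0) = 26
r[5] = max(4+26-4, 9+19-4, 19+9-4, 26+4-4, 30+0) = 30
r[6] = max(4+30-4, 9+26-4, 19+19-4, 26+9-4, 30+4-4, 18+0) = 34
r[7] = max(4+34-4, 9+30-4, 19+26-4, …, 18+4-4, 34+0) = 41
r[8] = max(4+41-4, 9+34-4, 19+30-4, …, 34+4-4, 55+0) = 55
r[9] = max(4+55-4, 9+41-4, 19+34-4, …, 55+4-4, 33+0) = 55
One optimal plan: pieces 8 + 1 (1 cut) → $59 − $4 = $55.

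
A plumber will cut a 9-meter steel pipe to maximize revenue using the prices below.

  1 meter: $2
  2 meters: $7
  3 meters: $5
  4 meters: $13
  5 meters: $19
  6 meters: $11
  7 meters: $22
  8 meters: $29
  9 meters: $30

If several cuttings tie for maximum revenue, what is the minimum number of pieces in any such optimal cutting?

Build r[k] bottom-up: r[k] = max over allowed piece i of (p[i] + r[k−i]).
r[1] = 2
r[2] = 7
r[3] = 9  (first piece 1, then r[2]=7)
r[4] = 14  (first piece 2, then r[2]=7)
r[5] = 19
r[6] = 21  (first piece 1, then r[5]=19)
r[7] = 26  (first piece 2, then r[5]=19)
r[8] = 29
r[9] = 33  (first piece 2, then r[7]=26)
Maximum revenue is $33.
Now minimize piece count subject to staying optimal: for each k, pieces[k] = 1 + min over i with p[i]+r[k−i]=r[k] of pieces[k−i].
pieces[6] = 2
pieces[7] = 2
pieces[8] = 1
pieces[9] = 3

3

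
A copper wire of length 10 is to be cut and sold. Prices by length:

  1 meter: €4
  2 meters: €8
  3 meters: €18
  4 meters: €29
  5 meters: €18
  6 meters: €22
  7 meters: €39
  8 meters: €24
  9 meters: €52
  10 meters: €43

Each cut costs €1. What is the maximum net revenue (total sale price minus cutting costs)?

Consider every possible first cut. v[k] is the best of p[i]+v[k−i] over all sellable i≤k, charging 1 whenever i<k.
v[1] = 4
v[2] = 8
v[3] = 18
v[4] = 29
v[5] = 32  (first piece 1, then v[4]=29)
v[6] = 36  (first piece 2, then v[4]=29)
v[7] = 46  (first piece 3, then v[4]=29)
v[8] = 57  (first piece 4, then v[4]=29)
v[9] = 60  (first piece 1, then v[8]=57)
v[10] = 64  (first piece 2, then v[8]=57)
One optimal plan: pieces 4 + 4 + 2 (2 cuts) → €66 − €2 = €64.

64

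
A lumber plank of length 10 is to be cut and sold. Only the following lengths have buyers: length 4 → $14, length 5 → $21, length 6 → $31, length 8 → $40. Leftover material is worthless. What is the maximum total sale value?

Build best[k] bottom-up: best[k] = max over allowed piece i of (p[i] + best[k−i]).
best[1] = 0
best[2] = 0
best[3] = 0
best[4] = 14
best[5] = 21
best[6] = 31
best[7] = 31
best[8] = 40
best[9] = 40
best[10] = 45  (first piece 4, then best[6]=31)
One optimal cutting: 6 + 4 → $45.

45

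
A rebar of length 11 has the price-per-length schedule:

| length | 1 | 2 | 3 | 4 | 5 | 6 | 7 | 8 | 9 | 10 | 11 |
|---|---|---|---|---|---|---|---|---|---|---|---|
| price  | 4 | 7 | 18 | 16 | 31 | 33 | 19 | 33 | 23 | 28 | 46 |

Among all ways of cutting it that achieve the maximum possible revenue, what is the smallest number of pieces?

Consider every possible first cut. r[k] is the best of p[i]+r[k−i] over all sellable i≤k.
r[1] = 4
r[2] = max(4+4, 7+0) = 8
r[3] = max(4+8, 7+4, 18+0) = 18
r[4] = max(4+18, 7+8, 18+4, 16+0) = 22
r[5] = max(4+22, 7+18, 18+8, 16+4, 31+0) = 31
r[6] = max(4+31, 7+22, 18+18, 16+8, 31+4, 33+0) = 36
r[7] = max(4+36, 7+31, 18+22, …, 33+4, 19+0) = 40
r[8] = max(4+40, 7+36, 18+31, …, 19+4, 33+0) = 49
r[9] = max(4+49, 7+40, 18+36, …, 33+4, 23+0) = 54
r[10] = max(4+54, 7+49, 18+40, …, 23+4, 28+0) = 62
r[11] = max(4+62, 7+54, 18+49, …, 28+4, 46+0) = 67
Maximum revenue is ₹67.
Now minimize piece count subject to staying optimal: for each k, pieces[k] = 1 + min over i with p[i]+r[k−i]=r[k] of pieces[k−i].
pieces[8] = 2
pieces[9] = 3
pieces[10] = 2
pieces[11] = 3

3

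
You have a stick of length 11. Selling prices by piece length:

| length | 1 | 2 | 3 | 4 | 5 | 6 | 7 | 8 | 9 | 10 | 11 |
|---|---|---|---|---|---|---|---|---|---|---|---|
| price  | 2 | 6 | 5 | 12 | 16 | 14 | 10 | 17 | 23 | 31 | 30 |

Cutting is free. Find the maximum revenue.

34

Consider every possible first cut. v[k] is the best of p[i]+v[k−i] over all sellable i≤k.
v[1] = 2
v[2] = max(2+2, 6+0) = 6
v[3] = max(2+6, 6+2, 5+0) = 8
v[4] = max(2+8, 6+6, 5+2, 12+0) = 12
v[5] = max(2+12, 6+8, 5+6, 12+2, 16+0) = 16
v[6] = max(2+16, 6+12, 5+8, 12+6, 16+2, 14+0) = 18
v[7] = max(2+18, 6+16, 5+12, …, 14+2, 10+0) = 22
v[8] = max(2+22, 6+18, 5+16, …, 10+2, 17+0) = 24
v[9] = max(2+24, 6+22, 5+18, …, 17+2, 23+0) = 28
v[10] = max(2+28, 6+24, 5+22, …, 23+2, 31+0) = 32
v[11] = max(2+32, 6+28, 5+24, …, 31+2, 30+0) = 34
One optimal cutting: 5 + 5 + 1 → $16 + $16 + $2 = $34.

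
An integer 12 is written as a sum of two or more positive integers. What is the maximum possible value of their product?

Fill g[k] for k=2..12: at each k try every first piece i and multiply by the better of (k−i) uncut or g[k−i].
g[2] = 1*max(1,0) = 1*1 = 1
g[3] = max(1*2, 2*1) = 2
g[4] = max(1*3, 2*2, 3*1) = 4
g[5] = max(1*4, 2*3, 3*2, 4*1) = 6
g[6] = max(1*6, 2*4, 3*3, 4*2, 5*1) = 9
g[7] = max(1*9, 2*6, 3*4, 4*3, 5*2, 6*1) = 12
g[8] = max(1*12, 2*9, 3*6, …, 6*2, 7*1) = 18
g[9] = max(1*18, 2*12, 3*9, …, 7*2, 8*1) = 27
g[10] = max(1*27, 2*18, 3*12, …, 8*2, 9*1) = 36
g[11] = max(1*36, 2*27, 3*18, …, 9*2, 10*1) = 54
g[12] = max(1*54, 2*36, 3*27, …, 10*2, 11*1) = 81
One optimal split: 3 + 3 + 3 + 3; product 3*3*3*3 = 81.

81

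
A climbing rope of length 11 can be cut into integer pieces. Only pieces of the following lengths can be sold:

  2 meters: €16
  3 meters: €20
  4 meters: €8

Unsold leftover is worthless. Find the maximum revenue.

Consider every possible first cut. r[k] is the best of p[i]+r[k−i] over all sellable i≤k.
r[1] = 0
r[2] = 16
r[3] = max(16+0, 20+0) = 20
r[4] = max(16+16, 20+0, 8+0) = 32
r[5] = max(16+20, 20+16, 8+0) = 36
r[6] = max(16+32, 20+20, 8+16) = 48
r[7] = max(16+36, 20+32, 8+20) = 52
r[8] = max(16+48, 20+36, 8+32) = 64
r[9] = max(16+52, 20+48, 8+36) = 68
r[10] = max(16+64, 20+52, 8+48) = 80
r[11] = max(16+68, 20+64, 8+52) = 84
One optimal cutting: 3 + 2 + 2 + 2 + 2 → €84.

84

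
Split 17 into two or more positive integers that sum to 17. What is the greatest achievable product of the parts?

486

Define g[k] = max over 1≤i<k of i · max(k−i, g[k−i]); the inner max lets the remainder stay uncut if that's better.
g[2] = 1*max(1,0) = 1*1 = 1
g[3] = max(1*2, 2*1) = 2
g[4] = max(1*3, 2*2, 3*1) = 4
g[5] = max(1*4, 2*3, 3*2, 4*1) = 6
g[6] = max(1*6, 2*4, 3*3, 4*2, 5*1) = 9
g[7] = max(1*9, 2*6, 3*4, 4*3, 5*2, 6*1) = 12
g[8] = max(1*12, 2*9, 3*6, …, 6*2, 7*1) = 18
g[9] = max(1*18, 2*12, 3*9, …, 7*2, 8*1) = 27
g[10] = max(1*27, 2*18, 3*12, …, 8*2, 9*1) = 36
g[11] = max(1*36, 2*27, 3*18, …, 9*2, 10*1) = 54
g[12] = max(1*54, 2*36, 3*27, …, 10*2, 11*1) = 81
g[13] = max(1*81, 2*54, 3*36, …, 11*2, 12*1) = 108
g[14] = max(1*108, 2*81, 3*54, …, 12*2, 13*1) = 162
g[15] = max(1*162, 2*108, 3*81, …, 13*2, 14*1) = 243
g[16] = max(1*243, 2*162, 3*108, …, 14*2, 15*1) = 324
g[17] = max(1*324, 2*243, 3*162, …, 15*2, 16*1) = 486
One optimal split: 3 + 3 + 3 + 3 + 3 + 2; product 3*3*3*3*3*2 = 486.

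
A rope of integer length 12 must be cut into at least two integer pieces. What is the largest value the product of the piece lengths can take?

Fill prod[k] for k=2..12: at each k try every first piece i and multiply by the better of (k−i) uncut or prod[k−i].
prod[2] = 1*max(1,0) = 1*1 = 1
prod[3] = max(1*2, 2*1) = 2
prod[4] = max(1*3, 2*2, 3*1) = 4
prod[5] = max(1*4, 2*3, 3*2, 4*1) = 6
prod[6] = max(1*6, 2*4, 3*3, 4*2, 5*1) = 9
prod[7] = max(1*9, 2*6, 3*4, 4*3, 5*2, 6*1) = 12
prod[8] = max(1*12, 2*9, 3*6, …, 6*2, 7*1) = 18
prod[9] = max(1*18, 2*12, 3*9, …, 7*2, 8*1) = 27
prod[10] = max(1*27, 2*18, 3*12, …, 8*2, 9*1) = 36
prod[11] = max(1*36, 2*27, 3*18, …, 9*2, 10*1) = 54
prod[12] = max(1*54, 2*36, 3*27, …, 10*2, 11*1) = 81
One optimal split: 3 + 3 + 3 + 3; product 3*3*3*3 = 81.

81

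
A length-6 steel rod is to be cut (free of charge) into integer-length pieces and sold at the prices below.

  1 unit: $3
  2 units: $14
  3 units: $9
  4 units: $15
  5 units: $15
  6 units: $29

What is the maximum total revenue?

Consider every possible first cut. R[k] is the best of p[i]+R[k−i] over all sellable i≤k.
R[1] = 3
R[2] = 14
R[3] = 17  (first piece 1, then R[2]=14)
R[4] = 28  (first piece 2, then R[2]=14)
R[5] = 31  (first piece 1, then R[4]=28)
R[6] = 42  (first piece 2, then R[4]=28)
One optimal cutting: 2 + 2 + 2 → $14 + $14 + $14 = $42.

42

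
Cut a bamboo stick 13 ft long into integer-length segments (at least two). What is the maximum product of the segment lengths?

Fill P[k] for k=2..13: at each k try every first piece i and multiply by the better of (k−i) uncut or P[k−i].
P[2] = 1×max(1,0) = 1×1 = 1
P[3] = 1×max(2,1) = 1×2 = 2
P[4] = 2×max(2,1) = 2×2 = 4
P[5] = 2×max(3,2) = 2×3 = 6
P[6] = 3×max(3,2) = 3×3 = 9
P[7] = 2×max(5,6) = 2×6 = 12
P[8] = 2×max(6,9) = 2×9 = 18
P[9] = 3×max(6,9) = 3×9 = 27
P[10] = 2×max(8,18) = 2×18 = 36
P[11] = 2×max(9,27) = 2×27 = 54
P[12] = 3×max(9,27) = 3×27 = 81
P[13] = 2×max(11,54) = 2×54 = 108
One optimal split: 3 + 3 + 3 + 2 + 2; product 3×3×3×2×2 = 108.

108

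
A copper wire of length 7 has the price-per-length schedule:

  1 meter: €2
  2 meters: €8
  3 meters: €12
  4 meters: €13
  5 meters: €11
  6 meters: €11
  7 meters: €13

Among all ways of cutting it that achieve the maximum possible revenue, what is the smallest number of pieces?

3

Consider every possible first cut. r[k] is the best of p[i]+r[k−i] over all sellable i≤k.
r[1] = 2
r[2] = max(2+2, 8+0) = 8
r[3] = max(2+8, 8+2, 12+0) = 12
r[4] = max(2+12, 8+8, 12+2, 13+0) = 16
r[5] = max(2+16, 8+12, 12+8, 13+2, 11+0) = 20
r[6] = max(2+20, 8+16, 12+12, 13+8, 11+2, 11+0) = 24
r[7] = max(2+24, 8+20, 12+16, …, 11+2, 13+0) = 28
Maximum revenue is €28.
Now minimize piece count subject to staying optimal: for each k, pieces[k] = 1 + min over i with p[i]+r[k−i]=r[k] of pieces[k−i].
pieces[4] = 2
pieces[5] = 2
pieces[6] = 2
pieces[7] = 3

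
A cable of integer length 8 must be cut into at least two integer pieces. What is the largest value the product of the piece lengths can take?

Fill prod[k] for k=2..8: at each k try every first piece i and multiply by the better of (k−i) uncut or prod[k−i].
prod[2] = 1×max(1,0) = 1×1 = 1
prod[3] = 1×max(2,1) = 1×2 = 2
prod[4] = 2×max(2,1) = 2×2 = 4
prod[5] = 2×max(3,2) = 2×3 = 6
prod[6] = 3×max(3,2) = 3×3 = 9
prod[7] = 2×max(5,6) = 2×6 = 12
prod[8] = 2×max(6,9) = 2×9 = 18
One optimal split: 3 + 3 + 2; product 3×3×2 = 18.

18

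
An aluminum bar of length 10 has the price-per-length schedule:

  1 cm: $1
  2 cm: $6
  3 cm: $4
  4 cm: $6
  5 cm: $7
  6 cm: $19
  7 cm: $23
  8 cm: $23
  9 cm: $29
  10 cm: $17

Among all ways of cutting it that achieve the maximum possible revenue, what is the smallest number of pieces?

3

Build r[k] bottom-up: r[k] = max over allowed piece i of (p[i] + r[k−i]).
r[1] = 1
r[2] = 6
r[3] = 7  (first piece 1, then r[2]=6)
r[4] = 12  (first piece 2, then r[2]=6)
r[5] = 13  (first piece 1, then r[4]=12)
r[6] = 19
r[7] = 23
r[8] = 25  (first piece 2, then r[6]=19)
r[9] = 29  (first piece 2, then r[7]=23)
r[10] = 31  (first piece 2, then r[8]=25)
Maximum revenue is $31.
Now minimize piece count subject to staying optimal: for each k, pieces[k] = 1 + min over i with p[i]+r[k−i]=r[k] of pieces[k−i].
pieces[7] = 1
pieces[8] = 2
pieces[9] = 1
pieces[10] = 3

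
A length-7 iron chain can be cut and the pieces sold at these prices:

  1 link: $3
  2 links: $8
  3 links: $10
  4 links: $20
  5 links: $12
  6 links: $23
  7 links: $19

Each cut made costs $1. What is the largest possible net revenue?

29

Build v[k] bottom-up: v[k] = max over allowed piece i of (p[i] + v[k−i]) − 1 per cut.
v[1] = 3
v[2] = 8
v[3] = 10  (first piece 1, then v[2]=8)
v[4] = 20
v[5] = 22  (first piece 1, then v[4]=20)
v[6] = 27  (first piece 2, then v[4]=20)
v[7] = 29  (first piece 1, then v[6]=27)
One optimal plan: pieces 4 + 2 + 1 (2 cuts) → $31 − $2 = $29.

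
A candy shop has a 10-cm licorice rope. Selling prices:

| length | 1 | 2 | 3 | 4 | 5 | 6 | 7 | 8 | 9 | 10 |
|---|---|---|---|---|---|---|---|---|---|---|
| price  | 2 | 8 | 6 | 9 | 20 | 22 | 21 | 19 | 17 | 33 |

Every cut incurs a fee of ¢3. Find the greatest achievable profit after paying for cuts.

Build v[k] bottom-up: v[k] = max over allowed piece i of (p[i] + v[k−i]) − 3 per cut.
v[1] = 2
v[2] = max(2+2-3, 8+0) = 8
v[3] = max(2+8-3, 8+2-3, 6+0) = 7
v[4] = max(2+7-3, 8+8-3, 6+2-3, 9+0) = 13
v[5] = max(2+13-3, 8+7-3, 6+8-3, 9+2-3, 20+0) = 20
v[6] = max(2+20-3, 8+13-3, 6+7-3, 9+8-3, 20+2-3, 22+0) = 22
v[7] = max(2+22-3, 8+20-3, 6+13-3, …, 22+2-3, 21+0) = 25
v[8] = max(2+25-3, 8+22-3, 6+20-3, …, 21+2-3, 19+0) = 27
v[9] = max(2+27-3, 8+25-3, 6+22-3, …, 19+2-3, 17+0) = 30
v[10] = max(2+30-3, 8+27-3, 6+25-3, …, 17+2-3, 33+0) = 37
One optimal plan: pieces 5 + 5 (1 cut) → ¢40 − ¢3 = ¢37.

37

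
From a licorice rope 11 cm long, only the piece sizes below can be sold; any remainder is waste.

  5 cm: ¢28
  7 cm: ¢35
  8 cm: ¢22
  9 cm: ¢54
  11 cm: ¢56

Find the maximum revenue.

Consider every possible first cut. f[k] is the best of p[i]+f[k−i] over all sellable i≤k.
f[1] = 0
f[2] = 0
f[3] = 0
f[4] = 0
f[5] = 28
f[6] = 28
f[7] = 35
f[8] = 35
f[9] = 54
f[10] = 56  (first piece 5, then f[5]=28)
f[11] = 56
One optimal cutting: pieces 5 + 5 with 1 cm of scrap → ¢56.

56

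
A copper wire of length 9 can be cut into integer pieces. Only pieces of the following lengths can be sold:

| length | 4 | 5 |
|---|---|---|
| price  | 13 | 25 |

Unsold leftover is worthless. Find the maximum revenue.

Build best[k] bottom-up: best[k] = max over allowed piece i of (p[i] + best[k−i]).
best[1] = 0
best[2] = 0
best[3] = 0
best[4] = 13
best[5] = max(13+0, 25+0) = 25
best[6] = max(13+0, 25+0) = 25
best[7] = max(13+0, 25+0) = 25
best[8] = max(13+13, 25+0) = 26
best[9] = max(13+25, 25+13) = 38
One optimal cutting: 5 + 4 → €38.

38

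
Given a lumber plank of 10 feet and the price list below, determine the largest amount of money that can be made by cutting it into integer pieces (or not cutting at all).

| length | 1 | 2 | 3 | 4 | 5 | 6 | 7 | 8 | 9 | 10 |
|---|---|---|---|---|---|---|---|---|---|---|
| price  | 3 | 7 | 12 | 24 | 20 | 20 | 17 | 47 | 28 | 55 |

Consider every possible first cut. r[k] is the best of p[i]+r[k−i] over all sellable i≤k.
r[1] = 3
r[2] = max(3+3, 7+0) = 7
r[3] = max(3+7, 7+3, 12+0) = 12
r[4] = max(3+12, 7+7, 12+3, 24+0) = 24
r[5] = max(3+24, 7+12, 12+7, 24+3, 20+0) = 27
r[6] = max(3+27, 7+24, 12+12, 24+7, 20+3, 20+0) = 31
r[7] = max(3+31, 7+27, 12+24, …, 20+3, 17+0) = 36
r[8] = max(3+36, 7+31, 12+27, …, 17+3, 47+0) = 48
r[9] = max(3+48, 7+36, 12+31, …, 47+3, 28+0) = 51
r[10] = max(3+51, 7+48, 12+36, …, 28+3, 55+0) = 55
One optimal cutting: 4 + 4 + 2 → $24 + $24 + $7 = $55.

55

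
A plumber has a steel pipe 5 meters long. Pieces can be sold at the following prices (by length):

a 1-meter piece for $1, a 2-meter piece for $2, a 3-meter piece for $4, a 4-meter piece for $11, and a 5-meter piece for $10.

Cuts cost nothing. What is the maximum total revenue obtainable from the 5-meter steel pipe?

12

Let R[k] be the best obtainable value from length k. For each k, try every first piece i and keep the best of price[i] + R[k−i].
R[1] = 1
R[2] = max(1+1, 2+0) = 2
R[3] = max(1+2, 2+1, 4+0) = 4
R[4] = max(1+4, 2+2, 4+1, 11+0) = 11
R[5] = max(1+11, 2+4, 4+2, 11+1, 10+0) = 12
One optimal cutting: 4 + 1 → $11 + $1 = $12.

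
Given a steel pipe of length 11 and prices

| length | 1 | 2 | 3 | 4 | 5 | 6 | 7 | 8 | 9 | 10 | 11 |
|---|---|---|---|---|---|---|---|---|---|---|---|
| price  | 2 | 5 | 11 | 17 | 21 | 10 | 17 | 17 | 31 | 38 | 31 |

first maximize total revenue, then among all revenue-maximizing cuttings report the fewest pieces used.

3

Let r[k] be the best obtainable value from length k. For each k, try every first piece i and keep the best of price[i] + r[k−i].
r[1] = 2
r[2] = 5
r[3] = 11
r[4] = 17
r[5] = 21
r[6] = 23  (first piece 1, then r[5]=21)
r[7] = 28  (first piece 3, then r[4]=17)
r[8] = 34  (first piece 4, then r[4]=17)
r[9] = 38  (first piece 4, then r[5]=21)
r[10] = 42  (first piece 5, then r[5]=21)
r[11] = 45  (first piece 3, then r[8]=34)
Maximum revenue is $45.
Now minimize piece count subject to staying optimal: for each k, pieces[k] = 1 + min over i with p[i]+r[k−i]=r[k] of pieces[k−i].
pieces[8] = 2
pieces[9] = 2
pieces[10] = 2
pieces[11] = 3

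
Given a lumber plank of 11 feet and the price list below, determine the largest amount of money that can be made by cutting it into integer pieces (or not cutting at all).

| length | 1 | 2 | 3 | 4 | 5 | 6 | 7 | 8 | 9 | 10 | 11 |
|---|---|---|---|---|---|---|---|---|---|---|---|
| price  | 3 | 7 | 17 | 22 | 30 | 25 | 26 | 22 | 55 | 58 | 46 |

Build r[k] bottom-up: r[k] = max over allowed piece i of (p[i] + r[k−i]).
r[1] = 3
r[2] = max(3+3, 7+0) = 7
r[3] = max(3+7, 7+3, 17+0) = 17
r[4] = max(3+17, 7+7, 17+3, 22+0) = 22
r[5] = max(3+22, 7+17, 17+7, 22+3, 30+0) = 30
r[6] = max(3+30, 7+22, 17+17, 22+7, 30+3, 25+0) = 34
r[7] = max(3+34, 7+30, 17+22, …, 25+3, 26+0) = 39
r[8] = max(3+39, 7+34, 17+30, …, 26+3, 22+0) = 47
r[9] = max(3+47, 7+39, 17+34, …, 22+3, 55+0) = 55
r[10] = max(3+55, 7+47, 17+39, …, 55+3, 58+0) = 60
r[11] = max(3+60, 7+55, 17+47, …, 58+3, 46+0) = 64
One optimal cutting: 5 + 3 + 3 → $30 + $17 + $17 = $64.

64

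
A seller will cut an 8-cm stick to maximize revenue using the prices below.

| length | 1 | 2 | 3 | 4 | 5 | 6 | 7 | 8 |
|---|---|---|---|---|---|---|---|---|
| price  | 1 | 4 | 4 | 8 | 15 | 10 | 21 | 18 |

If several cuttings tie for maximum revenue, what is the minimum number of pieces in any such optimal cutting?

2

Let r[k] be the best obtainable value from length k. For each k, try every first piece i and keep the best of price[i] + r[k−i].
r[1] = 1
r[2] = 4
r[3] = 5  (first piece 1, then r[2]=4)
r[4] = 8  (first piece 2, then r[2]=4)
r[5] = 15
r[6] = 16  (first piece 1, then r[5]=15)
r[7] = 21
r[8] = 22  (first piece 1, then r[7]=21)
Maximum revenue is €22.
Now minimize piece count subject to staying optimal: for each k, pieces[k] = 1 + min over i with p[i]+r[k−i]=r[k] of pieces[k−i].
pieces[5] = 1
pieces[6] = 2
pieces[7] = 1
pieces[8] = 2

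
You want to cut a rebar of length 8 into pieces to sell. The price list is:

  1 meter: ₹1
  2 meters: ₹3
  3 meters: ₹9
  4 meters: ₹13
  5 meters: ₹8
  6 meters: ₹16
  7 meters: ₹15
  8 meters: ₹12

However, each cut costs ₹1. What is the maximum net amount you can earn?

Let r[k] be the best obtainable value from length k. For each k, try every first piece i and keep the best of price[i] + r[k−i] minus the 1 cut fee when i<k.
r[1] = 1
r[2] = 3
r[3] = 9
r[4] = 13
r[5] = 13  (first piece 1, then r[4]=13)
r[6] = 17  (first piece 3, then r[3]=9)
r[7] = 21  (first piece 3, then r[4]=13)
r[8] = 25  (first piece 4, then r[4]=13)
One optimal plan: pieces 4 + 4 (1 cut) → ₹26 − ₹1 = ₹25.

25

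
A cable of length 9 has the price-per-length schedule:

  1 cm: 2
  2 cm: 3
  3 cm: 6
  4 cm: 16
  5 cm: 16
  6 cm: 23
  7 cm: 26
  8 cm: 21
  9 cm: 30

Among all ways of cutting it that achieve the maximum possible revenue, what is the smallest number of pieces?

Let r[k] be the best obtainable value from length k. For each k, try every first piece i and keep the best of price[i] + r[k−i].
r[1] = 2
r[2] = 4  (first piece 1, then r[1]=2)
r[3] = 6  (first piece 1, then r[2]=4)
r[4] = 16
r[5] = 18  (first piece 1, then r[4]=16)
r[6] = 23
r[7] = 26
r[8] = 32  (first piece 4, then r[4]=16)
r[9] = 34  (first piece 1, then r[8]=32)
Maximum revenue is 34.
Now minimize piece count subject to staying optimal: for each k, pieces[k] = 1 + min over i with p[i]+r[k−i]=r[k] of pieces[k−i].
pieces[6] = 1
pieces[7] = 1
pieces[8] = 2
pieces[9] = 3

3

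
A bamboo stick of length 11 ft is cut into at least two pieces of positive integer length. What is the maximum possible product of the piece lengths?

Let m[k] be the best product for length k (with at least one cut). For each first piece i, the rest contributes max(k−i, m[k−i]).
m[2] = 1·max(1,0) = 1·1 = 1
m[3] = 1·max(2,1) = 1·2 = 2
m[4] = 2·max(2,1) = 2·2 = 4
m[5] = 2·max(3,2) = 2·3 = 6
m[6] = 3·max(3,2) = 3·3 = 9
m[7] = 2·max(5,6) = 2·6 = 12
m[8] = 2·max(6,9) = 2·9 = 18
m[9] = 3·max(6,9) = 3·9 = 27
m[10] = 2·max(8,18) = 2·18 = 36
m[11] = 2·max(9,27) = 2·27 = 54
One optimal split: 3 + 3 + 3 + 2; product 3·3·3·2 = 54.

54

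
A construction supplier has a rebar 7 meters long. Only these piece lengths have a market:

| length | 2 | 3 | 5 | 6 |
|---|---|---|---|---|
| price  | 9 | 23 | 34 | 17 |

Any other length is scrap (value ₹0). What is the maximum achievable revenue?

Let r[k] be the best obtainable value from length k. For each k, try every first piece i and keep the best of price[i] + r[k−i].
r[1] = 0
r[2] = 9
r[3] = 23
r[4] = 23
r[5] = 34
r[6] = 46  (first piece 3, then r[3]=23)
r[7] = 46
One optimal cutting: pieces 3 + 3 with 1 meter of scrap → ₹46.

46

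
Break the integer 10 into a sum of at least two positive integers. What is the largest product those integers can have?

36

Fill m[k] for k=2..10: at each k try every first piece i and multiply by the better of (k−i) uncut or m[k−i].
m[2] = 1×max(1,0) = 1×1 = 1
m[3] = 1×max(2,1) = 1×2 = 2
m[4] = 2×max(2,1) = 2×2 = 4
m[5] = 2×max(3,2) = 2×3 = 6
m[6] = 3×max(3,2) = 3×3 = 9
m[7] = 2×max(5,6) = 2×6 = 12
m[8] = 2×max(6,9) = 2×9 = 18
m[9] = 3×max(6,9) = 3×9 = 27
m[10] = 2×max(8,18) = 2×18 = 36
One optimal split: 3 + 3 + 2 + 2; product 3×3×2×2 = 36.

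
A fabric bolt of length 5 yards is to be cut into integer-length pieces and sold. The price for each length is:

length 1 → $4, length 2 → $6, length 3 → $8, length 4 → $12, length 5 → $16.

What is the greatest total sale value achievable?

20

Build best[k] bottom-up: best[k] = max over allowed piece i of (p[i] + best[k−i]).
best[1] = 4
best[2] = max(4+4, 6+0) = 8
best[3] = max(4+8, 6+4, 8+0) = 12
best[4] = max(4+12, 6+8, 8+4, 12+0) = 16
best[5] = max(4+16, 6+12, 8+8, 12+4, 16+0) = 20
One optimal cutting: 1 + 1 + 1 + 1 + 1 → $4 + $4 + $4 + $4 + $4 = $20.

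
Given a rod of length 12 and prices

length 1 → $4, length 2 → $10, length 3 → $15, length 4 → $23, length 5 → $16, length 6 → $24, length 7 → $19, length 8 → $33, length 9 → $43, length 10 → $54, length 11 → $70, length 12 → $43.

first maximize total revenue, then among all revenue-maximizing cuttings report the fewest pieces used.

2

Build r[k] bottom-up: r[k] = max over allowed piece i of (p[i] + r[k−i]).
r[1] = 4
r[2] = 10
r[3] = 15
r[4] = 23
r[5] = 27  (first piece 1, then r[4]=23)
r[6] = 33  (first piece 2, then r[4]=23)
r[7] = 38  (first piece 3, then r[4]=23)
r[8] = 46  (first piece 4, then r[4]=23)
r[9] = 50  (first piece 1, then r[8]=46)
r[10] = 56  (first piece 2, then r[8]=46)
r[11] = 70
r[12] = 74  (first piece 1, then r[11]=70)
Maximum revenue is $74.
Now minimize piece count subject to staying optimal: for each k, pieces[k] = 1 + min over i with p[i]+r[k−i]=r[k] of pieces[k−i].
pieces[9] = 3
pieces[10] = 3
pieces[11] = 1
pieces[12] = 2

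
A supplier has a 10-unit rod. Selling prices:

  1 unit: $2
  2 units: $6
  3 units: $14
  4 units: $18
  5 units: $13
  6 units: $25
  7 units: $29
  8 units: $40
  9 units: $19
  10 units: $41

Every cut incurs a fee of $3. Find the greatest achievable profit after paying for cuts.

Build r[k] bottom-up: r[k] = max over allowed piece i of (p[i] + r[k−i]) − 3 per cut.
r[1] = 2
r[2] = max(2+2-3, 6+0) = 6
r[3] = max(2+6-3, 6+2-3, 14+0) = 14
r[4] = max(2+14-3, 6+6-3, 14+2-3, 18+0) = 18
r[5] = max(2+18-3, 6+14-3, 14+6-3, 18+2-3, 13+0) = 17
r[6] = max(2+17-3, 6+18-3, 14+14-3, 18+6-3, 13+2-3, 25+0) = 25
r[7] = max(2+25-3, 6+17-3, 14+18-3, …, 25+2-3, 29+0) = 29
r[8] = max(2+29-3, 6+25-3, 14+17-3, …, 29+2-3, 40+0) = 40
r[9] = max(2+40-3, 6+29-3, 14+25-3, …, 40+2-3, 19+0) = 39
r[10] = max(2+39-3, 6+40-3, 14+29-3, …, 19+2-3, 41+0) = 43
One optimal plan: pieces 8 + 2 (1 cut) → $46 − $3 = $43.

43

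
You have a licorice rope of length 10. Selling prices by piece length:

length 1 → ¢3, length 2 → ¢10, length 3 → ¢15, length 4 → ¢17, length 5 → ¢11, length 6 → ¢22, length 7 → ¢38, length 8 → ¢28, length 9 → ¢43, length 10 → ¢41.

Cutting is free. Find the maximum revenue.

53

Build best[k] bottom-up: best[k] = max over allowed piece i of (p[i] + best[k−i]).
best[1] = 3
best[2] = 10
best[3] = 15
best[4] = 20  (first piece 2, then best[2]=10)
best[5] = 25  (first piece 2, then best[3]=15)
best[6] = 30  (first piece 2, then best[4]=20)
best[7] = 38
best[8] = 41  (first piece 1, then best[7]=38)
best[9] = 48  (first piece 2, then best[7]=38)
best[10] = 53  (first piece 3, then best[7]=38)
One optimal cutting: 7 + 3 → ¢38 + ¢15 = ¢53.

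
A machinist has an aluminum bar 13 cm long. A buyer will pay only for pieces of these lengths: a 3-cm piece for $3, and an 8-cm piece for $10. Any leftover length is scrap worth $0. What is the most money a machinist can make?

Consider every possible first cut. f[k] is the best of p[i]+f[k−i] over all sellable i≤k.
f[1] = 0
f[2] = 0
f[3] = 3
f[4] = 3
f[5] = 3
f[6] = 6  (first piece 3, then f[3]=3)
f[7] = 6
f[8] = max(3+3, 10+0) = 10
f[9] = max(3+6, 10+0) = 10
f[10] = max(3+6, 10+0) = 10
f[11] = max(3+10, 10+3) = 13
f[12] = max(3+10, 10+3) = 13
f[13] = max(3+10, 10+3) = 13
One optimal cutting: pieces 8 + 3 with 2 cm of scrap → $13.

13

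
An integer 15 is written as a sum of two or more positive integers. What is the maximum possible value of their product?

243

Define g[k] = max over 1≤i<k of i · max(k−i, g[k−i]); the inner max lets the remainder stay uncut if that's better.
Small cases: g[2]=1, g[3]=2, g[4]=4, g[5]=6, g[6]=9, g[7]=12.
g[8] = 2*max(6,9) = 2*9 = 18
g[9] = 3*max(6,9) = 3*9 = 27
g[10] = 2*max(8,18) = 2*18 = 36
g[11] = 2*max(9,27) = 2*27 = 54
g[12] = 3*max(9,27) = 3*27 = 81
g[13] = 2*max(11,54) = 2*54 = 108
g[14] = 2*max(12,81) = 2*81 = 162
g[15] = 3*max(12,81) = 3*81 = 243
One optimal split: 3 + 3 + 3 + 3 + 3; product 3*3*3*3*3 = 243.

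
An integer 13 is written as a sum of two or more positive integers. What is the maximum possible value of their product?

Fill P[k] for k=2..13: at each k try every first piece i and multiply by the better of (k−i) uncut or P[k−i].
P[2] = 1×max(1,0) = 1×1 = 1
P[3] = 1×max(2,1) = 1×2 = 2
P[4] = 2×max(2,1) = 2×2 = 4
P[5] = 2×max(3,2) = 2×3 = 6
P[6] = 3×max(3,2) = 3×3 = 9
P[7] = 2×max(5,6) = 2×6 = 12
P[8] = 2×max(6,9) = 2×9 = 18
P[9] = 3×max(6,9) = 3×9 = 27
P[10] = 2×max(8,18) = 2×18 = 36
P[11] = 2×max(9,27) = 2×27 = 54
P[12] = 3×max(9,27) = 3×27 = 81
P[13] = 2×max(11,54) = 2×54 = 108
One optimal split: 3 + 3 + 3 + 2 + 2; product 3×3×3×2×2 = 108.

108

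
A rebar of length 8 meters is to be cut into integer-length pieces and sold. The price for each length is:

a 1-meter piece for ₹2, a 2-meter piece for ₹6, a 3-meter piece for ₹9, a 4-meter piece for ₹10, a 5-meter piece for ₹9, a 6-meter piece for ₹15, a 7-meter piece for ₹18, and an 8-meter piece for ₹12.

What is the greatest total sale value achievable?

24

Build best[k] bottom-up: best[k] = max over allowed piece i of (p[i] + best[k−i]).
best[1] = 2
best[2] = max(2+2, 6+0) = 6
best[3] = max(2+6, 6+2, 9+0) = 9
best[4] = max(2+9, 6+6, 9+2, 10+0) = 12
best[5] = max(2+12, 6+9, 9+6, 10+2, 9+0) = 15
best[6] = max(2+15, 6+12, 9+9, 10+6, 9+2, 15+0) = 18
best[7] = max(2+18, 6+15, 9+12, …, 15+2, 18+0) = 21
best[8] = max(2+21, 6+18, 9+15, …, 18+2, 12+0) = 24
One optimal cutting: 2 + 2 + 2 + 2 → ₹6 + ₹6 + ₹6 + ₹6 = ₹24.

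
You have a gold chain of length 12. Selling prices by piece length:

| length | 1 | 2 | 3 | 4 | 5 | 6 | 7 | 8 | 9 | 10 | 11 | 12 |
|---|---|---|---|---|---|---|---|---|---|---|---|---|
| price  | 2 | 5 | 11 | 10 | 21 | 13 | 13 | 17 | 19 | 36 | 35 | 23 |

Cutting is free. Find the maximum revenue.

Consider every possible first cut. r[k] is the best of p[i]+r[k−i] over all sellable i≤k.
r[1] = 2
r[2] = max(2+2, 5+0) = 5
r[3] = max(2+5, 5+2, 11+0) = 11
r[4] = max(2+11, 5+5, 11+2, 10+0) = 13
r[5] = max(2+13, 5+11, 11+5, 10+2, 21+0) = 21
r[6] = max(2+21, 5+13, 11+11, 10+5, 21+2, 13+0) = 23
r[7] = max(2+23, 5+21, 11+13, …, 13+2, 13+0) = 26
r[8] = max(2+26, 5+23, 11+21, …, 13+2, 17+0) = 32
r[9] = max(2+32, 5+26, 11+23, …, 17+2, 19+0) = 34
r[10] = max(2+34, 5+32, 11+26, …, 19+2, 36+0) = 42
r[11] = max(2+42, 5+34, 11+32, …, 36+2, 35+0) = 44
r[12] = max(2+44, 5+42, 11+34, …, 35+2, 23+0) = 47
One optimal cutting: 5 + 5 + 2 → $21 + $21 + $5 = $47.

47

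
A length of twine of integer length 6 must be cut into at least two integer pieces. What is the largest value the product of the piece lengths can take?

Fill g[k] for k=2..6: at each k try every first piece i and multiply by the better of (k−i) uncut or g[k−i].
g[2] = 1·max(1,0) = 1·1 = 1
g[3] = max(1·2, 2·1) = 2
g[4] = max(1·3, 2·2, 3·1) = 4
g[5] = max(1·4, 2·3, 3·2, 4·1) = 6
g[6] = max(1·6, 2·4, 3·3, 4·2, 5·1) = 9
One optimal split: 3 + 3; product 3·3 = 9.

9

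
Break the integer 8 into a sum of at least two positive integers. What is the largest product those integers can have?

Let g[k] be the best product for length k (with at least one cut). For each first piece i, the rest contributes max(k−i, g[k−i]).
g[2] = 1·max(1,0) = 1·1 = 1
g[3] = max(1·2, 2·1) = 2
g[4] = max(1·3, 2·2, 3·1) = 4
g[5] = max(1·4, 2·3, 3·2, 4·1) = 6
g[6] = max(1·6, 2·4, 3·3, 4·2, 5·1) = 9
g[7] = max(1·9, 2·6, 3·4, 4·3, 5·2, 6·1) = 12
g[8] = max(1·12, 2·9, 3·6, …, 6·2, 7·1) = 18
One optimal split: 3 + 3 + 2; product 3·3·2 = 18.

18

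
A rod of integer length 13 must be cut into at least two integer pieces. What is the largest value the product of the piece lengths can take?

108

Define P[k] = max over 1≤i<k of i · max(k−i, P[k−i]); the inner max lets the remainder stay uncut if that's better.
P[2] = 1·max(1,0) = 1·1 = 1
P[3] = 1·max(2,1) = 1·2 = 2
P[4] = 2·max(2,1) = 2·2 = 4
P[5] = 2·max(3,2) = 2·3 = 6
P[6] = 3·max(3,2) = 3·3 = 9
P[7] = 2·max(5,6) = 2·6 = 12
P[8] = 2·max(6,9) = 2·9 = 18
P[9] = 3·max(6,9) = 3·9 = 27
P[10] = 2·max(8,18) = 2·18 = 36
P[11] = 2·max(9,27) = 2·27 = 54
P[12] = 3·max(9,27) = 3·27 = 81
P[13] = 2·max(11,54) = 2·54 = 108
One optimal split: 3 + 3 + 3 + 2 + 2; product 3·3·3·2·2 = 108.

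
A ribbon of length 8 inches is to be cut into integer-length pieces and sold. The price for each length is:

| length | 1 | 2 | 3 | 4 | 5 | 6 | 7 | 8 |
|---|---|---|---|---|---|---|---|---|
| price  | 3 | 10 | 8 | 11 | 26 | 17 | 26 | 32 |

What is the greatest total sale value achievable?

40

Let r[k] be the best obtainable value from length k. For each k, try every first piece i and keep the best of price[i] + r[k−i].
r[1] = 3
r[2] = 10
r[3] = 13  (first piece 1, then r[2]=10)
r[4] = 20  (first piece 2, then r[2]=10)
r[5] = 26
r[6] = 30  (first piece 2, then r[4]=20)
r[7] = 36  (first piece 2, then r[5]=26)
r[8] = 40  (first piece 2, then r[6]=30)
One optimal cutting: 2 + 2 + 2 + 2 → ¢10 + ¢10 + ¢10 + ¢10 = ¢40.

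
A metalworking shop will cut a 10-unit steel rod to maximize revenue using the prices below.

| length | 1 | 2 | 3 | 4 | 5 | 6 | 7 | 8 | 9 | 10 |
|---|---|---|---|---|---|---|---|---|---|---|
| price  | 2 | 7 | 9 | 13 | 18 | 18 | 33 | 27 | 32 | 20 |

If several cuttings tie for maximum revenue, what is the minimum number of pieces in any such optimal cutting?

Build r[k] bottom-up: r[k] = max over allowed piece i of (p[i] + r[k−i]).
r[1] = 2
r[2] = max(2+2, 7+0) = 7
r[3] = max(2+7, 7+2, 9+0) = 9
r[4] = max(2+9, 7+7, 9+2, 13+0) = 14
r[5] = max(2+14, 7+9, 9+7, 13+2, 18+0) = 18
r[6] = max(2+18, 7+14, 9+9, 13+7, 18+2, 18+0) = 21
r[7] = max(2+21, 7+18, 9+14, …, 18+2, 33+0) = 33
r[8] = max(2+33, 7+21, 9+18, …, 33+2, 27+0) = 35
r[9] = max(2+35, 7+33, 9+21, …, 27+2, 32+0) = 40
r[10] = max(2+40, 7+35, 9+33, …, 32+2, 20+0) = 42
Maximum revenue is $42.
Now minimize piece count subject to staying optimal: for each k, pieces[k] = 1 + min over i with p[i]+r[k−i]=r[k] of pieces[k−i].
pieces[7] = 1
pieces[8] = 2
pieces[9] = 2
pieces[10] = 2

2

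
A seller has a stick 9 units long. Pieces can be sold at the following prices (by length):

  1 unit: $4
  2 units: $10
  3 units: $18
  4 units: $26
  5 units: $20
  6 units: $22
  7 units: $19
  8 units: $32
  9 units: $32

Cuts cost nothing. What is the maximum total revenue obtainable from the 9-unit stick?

Consider every possible first cut. R[k] is the best of p[i]+R[k−i] over all sellable i≤k.
R[1] = 4
R[2] = 10
R[3] = 18
R[4] = 26
R[5] = 30  (first piece 1, then R[4]=26)
R[6] = 36  (first piece 2, then R[4]=26)
R[7] = 44  (first piece 3, then R[4]=26)
R[8] = 52  (first piece 4, then R[4]=26)
R[9] = 56  (first piece 1, then R[8]=52)
One optimal cutting: 4 + 4 + 1 → $26 + $26 + $4 = $56.

56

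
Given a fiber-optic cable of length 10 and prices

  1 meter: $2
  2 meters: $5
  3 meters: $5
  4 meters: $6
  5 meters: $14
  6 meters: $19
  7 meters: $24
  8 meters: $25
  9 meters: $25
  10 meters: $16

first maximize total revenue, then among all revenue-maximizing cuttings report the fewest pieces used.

Consider every possible first cut. r[k] is the best of p[i]+r[k−i] over all sellable i≤k.
r[1] = 2
r[2] = max(2+2, 5+0) = 5
r[3] = max(2+5, 5+2, 5+0) = 7
r[4] = max(2+7, 5+5, 5+2, 6+0) = 10
r[5] = max(2+10, 5+7, 5+5, 6+2, 14+0) = 14
r[6] = max(2+14, 5+10, 5+7, 6+5, 14+2, 19+0) = 19
r[7] = max(2+19, 5+14, 5+10, …, 19+2, 24+0) = 24
r[8] = max(2+24, 5+19, 5+14, …, 24+2, 25+0) = 26
r[9] = max(2+26, 5+24, 5+19, …, 25+2, 25+0) = 29
r[10] = max(2+29, 5+26, 5+24, …, 25+2, 16+0) = 31
Maximum revenue is $31.
Now minimize piece count subject to staying optimal: for each k, pieces[k] = 1 + min over i with p[i]+r[k−i]=r[k] of pieces[k−i].
pieces[7] = 1
pieces[8] = 2
pieces[9] = 2
pieces[10] = 3

3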